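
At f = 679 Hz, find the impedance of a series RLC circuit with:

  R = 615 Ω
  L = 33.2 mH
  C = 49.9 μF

Step 1 — Angular frequency: ω = 2π·f = 2π·679 = 4266 rad/s.
Step 2 — Component impedances:
  R: Z = R = 615 Ω
  L: Z = jωL = j·4266·0.0332 = 0 + j141.6 Ω
  C: Z = 1/(jωC) = -j/(ω·C) = 0 - j4.697 Ω
Step 3 — Series combination: Z_total = R + L + C = 615 + j136.9 Ω = 630.1∠12.6° Ω.

Z = 615 + j136.9 Ω = 630.1∠12.6° Ω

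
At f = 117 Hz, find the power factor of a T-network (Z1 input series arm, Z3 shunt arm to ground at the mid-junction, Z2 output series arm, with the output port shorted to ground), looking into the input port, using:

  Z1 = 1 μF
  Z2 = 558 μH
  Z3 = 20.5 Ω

Step 1 — Angular frequency: ω = 2π·f = 2π·117 = 735.1 rad/s.
Step 2 — Component impedances:
  Z1: Z = 1/(jωC) = -j/(ω·C) = 0 - j1360 Ω
  Z2: Z = jωL = j·735.1·0.000558 = 0 + j0.4102 Ω
  Z3: Z = R = 20.5 Ω
Step 3 — With the output port shorted to ground, the output series arm Z2 runs from the junction to ground; the shunt arm Z3 also runs from the junction to ground. They appear in parallel: Z3 || Z2 = 0.008205 + j0.41 Ω.
Step 4 — Series with input arm Z1: Z_in = Z1 + (Z3 || Z2) = 0.008205 - j1360 Ω = 1360∠-90.0° Ω.
Step 5 — Power factor: PF = cos(φ) = Re(Z)/|Z| = 0.008205/1360 = 6.033e-06.
Step 6 — Type: Im(Z) = -1360 ⇒ leading (phase φ = -90.0°).

PF = 6.033e-06 (leading, φ = -90.0°)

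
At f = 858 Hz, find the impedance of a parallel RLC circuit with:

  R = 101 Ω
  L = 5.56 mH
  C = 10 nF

Step 1 — Angular frequency: ω = 2π·f = 2π·858 = 5391 rad/s.
Step 2 — Component impedances:
  R: Z = R = 101 Ω
  L: Z = jωL = j·5391·0.00556 = 0 + j29.97 Ω
  C: Z = 1/(jωC) = -j/(ω·C) = 0 - j1.855e+04 Ω
Step 3 — Parallel combination: 1/Z_total = 1/R + 1/L + 1/C; Z_total = 8.2 + j27.58 Ω = 28.78∠73.4° Ω.

Z = 8.2 + j27.58 Ω = 28.78∠73.4° Ω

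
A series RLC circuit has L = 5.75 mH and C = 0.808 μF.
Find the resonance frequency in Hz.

Step 1 — Resonance condition Im(Z)=0 gives ω₀ = 1/√(LC).
Step 2 — ω₀ = 1/√(0.00575·8.08e-07) = 1.467e+04 rad/s.
Step 3 — f₀ = ω₀/(2π) = 2335 Hz.

f₀ = 2335 Hz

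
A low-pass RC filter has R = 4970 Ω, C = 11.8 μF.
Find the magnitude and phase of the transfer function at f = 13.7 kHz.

Step 1 — Angular frequency: ω = 2π·1.37e+04 = 8.608e+04 rad/s.
Step 2 — Transfer function: H(jω) = 1/(1 + jωRC).
Step 3 — Denominator: 1 + jωRC = 1 + j·8.608e+04·4970·1.18e-05 = 1 + j5048.
Step 4 — H = 3.924e-08 - j0.0001981.
Step 5 — Magnitude: |H| = 0.0001981 (-74.1 dB); phase: φ = -90.0°.

|H| = 0.0001981 (-74.1 dB), φ = -90.0°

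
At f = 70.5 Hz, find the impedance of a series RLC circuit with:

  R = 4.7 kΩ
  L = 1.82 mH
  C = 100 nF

Step 1 — Angular frequency: ω = 2π·f = 2π·70.5 = 443 rad/s.
Step 2 — Component impedances:
  R: Z = R = 4700 Ω
  L: Z = jωL = j·443·0.00182 = 0 + j0.8062 Ω
  C: Z = 1/(jωC) = -j/(ω·C) = 0 - j2.258e+04 Ω
Step 3 — Series combination: Z_total = R + L + C = 4700 - j2.257e+04 Ω = 2.306e+04∠-78.2° Ω.

Z = 4700 - j2.257e+04 Ω = 2.306e+04∠-78.2° Ω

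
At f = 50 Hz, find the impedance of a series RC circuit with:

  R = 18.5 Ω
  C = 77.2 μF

Step 1 — Angular frequency: ω = 2π·f = 2π·50 = 314.2 rad/s.
Step 2 — Component impedances:
  R: Z = R = 18.5 Ω
  C: Z = 1/(jωC) = -j/(ω·C) = 0 - j41.23 Ω
Step 3 — Series combination: Z_total = R + C = 18.5 - j41.23 Ω = 45.19∠-65.8° Ω.

Z = 18.5 - j41.23 Ω = 45.19∠-65.8° Ω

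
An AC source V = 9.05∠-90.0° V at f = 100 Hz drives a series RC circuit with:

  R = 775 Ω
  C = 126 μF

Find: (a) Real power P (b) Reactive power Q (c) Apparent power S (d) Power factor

Step 1 — Angular frequency: ω = 2π·f = 2π·100 = 628.3 rad/s.
Step 2 — Component impedances:
  R: Z = R = 775 Ω
  C: Z = 1/(jωC) = -j/(ω·C) = 0 - j12.63 Ω
Step 3 — Series combination: Z_total = R + C = 775 - j12.63 Ω = 775.1∠-0.9° Ω.
Step 4 — Source phasor: V = 9.05∠-90.0° V = 0 - j9.05 V.
Step 5 — Current: I = V / Z = 0.0001903 - j0.01167 A = 0.01168∠-89.1° A.
Step 6 — Complex power: S = V·I* = 0.1057 - j0.001722 VA.
Step 7 — Real power: P = Re(S) = 0.1057 W.
Step 8 — Reactive power: Q = Im(S) = -0.001722 VAR.
Step 9 — Apparent power: |S| = 0.1057 VA.
Step 10 — Power factor: PF = P/|S| = 0.9999 (leading).

(a) P = 0.1057 W  (b) Q = -0.001722 VAR  (c) S = 0.1057 VA  (d) PF = 0.9999 (leading)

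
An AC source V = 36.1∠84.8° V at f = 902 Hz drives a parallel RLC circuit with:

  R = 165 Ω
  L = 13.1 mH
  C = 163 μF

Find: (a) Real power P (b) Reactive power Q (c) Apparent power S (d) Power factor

Step 1 — Angular frequency: ω = 2π·f = 2π·902 = 5667 rad/s.
Step 2 — Component impedances:
  R: Z = R = 165 Ω
  L: Z = jωL = j·5667·0.0131 = 0 + j74.24 Ω
  C: Z = 1/(jωC) = -j/(ω·C) = 0 - j1.082 Ω
Step 3 — Parallel combination: 1/Z_total = 1/R + 1/L + 1/C; Z_total = 0.007313 - j1.098 Ω = 1.098∠-89.6° Ω.
Step 4 — Source phasor: V = 36.1∠84.8° V = 3.272 + j35.95 V.
Step 5 — Current: I = V / Z = -32.71 + j3.196 A = 32.86∠174.4° A.
Step 6 — Complex power: S = V·I* = 7.898 - j1186 VA.
Step 7 — Real power: P = Re(S) = 7.898 W.
Step 8 — Reactive power: Q = Im(S) = -1186 VAR.
Step 9 — Apparent power: |S| = 1186 VA.
Step 10 — Power factor: PF = P/|S| = 0.006658 (leading).

(a) P = 7.898 W  (b) Q = -1186 VAR  (c) S = 1186 VA  (d) PF = 0.006658 (leading)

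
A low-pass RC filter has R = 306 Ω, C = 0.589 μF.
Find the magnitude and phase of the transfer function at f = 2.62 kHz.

Step 1 — Angular frequency: ω = 2π·2620 = 1.646e+04 rad/s.
Step 2 — Transfer function: H(jω) = 1/(1 + jωRC).
Step 3 — Denominator: 1 + jωRC = 1 + j·1.646e+04·306·5.89e-07 = 1 + j2.967.
Step 4 — H = 0.102 - j0.3027.
Step 5 — Magnitude: |H| = 0.3194 (-9.9 dB); phase: φ = -71.4°.

|H| = 0.3194 (-9.9 dB), φ = -71.4°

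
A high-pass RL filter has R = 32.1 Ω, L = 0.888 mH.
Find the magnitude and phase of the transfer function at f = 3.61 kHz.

Step 1 — Angular frequency: ω = 2π·3610 = 2.268e+04 rad/s.
Step 2 — Transfer function: H(jω) = jωL/(R + jωL).
Step 3 — Numerator jωL = j·20.14; denominator R + jωL = 32.1 + j20.14.
Step 4 — H = 0.2825 + j0.4502.
Step 5 — Magnitude: |H| = 0.5315 (-5.5 dB); phase: φ = 57.9°.

|H| = 0.5315 (-5.5 dB), φ = 57.9°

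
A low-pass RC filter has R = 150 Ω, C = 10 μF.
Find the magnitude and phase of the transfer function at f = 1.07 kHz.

Step 1 — Angular frequency: ω = 2π·1070 = 6723 rad/s.
Step 2 — Transfer function: H(jω) = 1/(1 + jωRC).
Step 3 — Denominator: 1 + jωRC = 1 + j·6723·150·1e-05 = 1 + j10.08.
Step 4 — H = 0.009737 - j0.0982.
Step 5 — Magnitude: |H| = 0.09868 (-20.1 dB); phase: φ = -84.3°.

|H| = 0.09868 (-20.1 dB), φ = -84.3°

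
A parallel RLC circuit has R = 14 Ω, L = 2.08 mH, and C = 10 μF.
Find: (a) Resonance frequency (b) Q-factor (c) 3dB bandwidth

Step 1 — Resonance: ω₀ = 1/√(LC) = 1/√(0.00208·1e-05) = 6934 rad/s.
Step 2 — f₀ = ω₀/(2π) = 1104 Hz.
Step 3 — Parallel Q: Q = R/(ω₀L) = 14/(6934·0.00208) = 0.9707.
Step 4 — Bandwidth: Δω = ω₀/Q = 7143 rad/s; BW = Δω/(2π) = 1137 Hz.

(a) f₀ = 1104 Hz  (b) Q = 0.9707  (c) BW = 1137 Hz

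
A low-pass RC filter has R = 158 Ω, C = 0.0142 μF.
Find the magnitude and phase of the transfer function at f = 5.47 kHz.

Step 1 — Angular frequency: ω = 2π·5470 = 3.437e+04 rad/s.
Step 2 — Transfer function: H(jω) = 1/(1 + jωRC).
Step 3 — Denominator: 1 + jωRC = 1 + j·3.437e+04·158·1.42e-08 = 1 + j0.07711.
Step 4 — H = 0.9941 - j0.07665.
Step 5 — Magnitude: |H| = 0.997 (-0.0 dB); phase: φ = -4.4°.

|H| = 0.997 (-0.0 dB), φ = -4.4°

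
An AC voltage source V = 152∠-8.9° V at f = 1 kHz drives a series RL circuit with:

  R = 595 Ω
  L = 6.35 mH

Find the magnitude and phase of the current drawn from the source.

Step 1 — Angular frequency: ω = 2π·f = 2π·1000 = 6283 rad/s.
Step 2 — Component impedances:
  R: Z = R = 595 Ω
  L: Z = jωL = j·6283·0.00635 = 0 + j39.9 Ω
Step 3 — Series combination: Z_total = R + L = 595 + j39.9 Ω = 596.3∠3.8° Ω.
Step 4 — Source phasor: V = 152∠-8.9° V = 150.2 - j23.52 V.
Step 5 — Ohm's law: I = V / Z_total = (150.2 - j23.52) / (595 + j39.9) = 0.2486 - j0.05619 A.
Step 6 — Convert to polar: |I| = 0.2549 A, ∠I = -12.7°.

I = 0.2549∠-12.7° A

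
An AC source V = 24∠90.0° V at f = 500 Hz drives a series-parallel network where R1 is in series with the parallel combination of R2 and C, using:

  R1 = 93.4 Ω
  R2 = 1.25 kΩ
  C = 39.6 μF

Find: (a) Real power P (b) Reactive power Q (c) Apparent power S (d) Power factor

Step 1 — Angular frequency: ω = 2π·f = 2π·500 = 3142 rad/s.
Step 2 — Component impedances:
  R1: Z = R = 93.4 Ω
  R2: Z = R = 1250 Ω
  C: Z = 1/(jωC) = -j/(ω·C) = 0 - j8.038 Ω
Step 3 — Parallel branch: R2 || C = 1/(1/R2 + 1/C) = 0.05169 - j8.038 Ω.
Step 4 — Series with R1: Z_total = R1 + (R2 || C) = 93.45 - j8.038 Ω = 93.8∠-4.9° Ω.
Step 5 — Source phasor: V = 24∠90.0° V = 0 + j24 V.
Step 6 — Current: I = V / Z = -0.02193 + j0.2549 A = 0.2559∠94.9° A.
Step 7 — Complex power: S = V·I* = 6.118 - j0.5262 VA.
Step 8 — Real power: P = Re(S) = 6.118 W.
Step 9 — Reactive power: Q = Im(S) = -0.5262 VAR.
Step 10 — Apparent power: |S| = 6.141 VA.
Step 11 — Power factor: PF = P/|S| = 0.9963 (leading).

(a) P = 6.118 W  (b) Q = -0.5262 VAR  (c) S = 6.141 VA  (d) PF = 0.9963 (leading)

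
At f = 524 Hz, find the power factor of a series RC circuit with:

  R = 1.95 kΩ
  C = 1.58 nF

Step 1 — Angular frequency: ω = 2π·f = 2π·524 = 3292 rad/s.
Step 2 — Component impedances:
  R: Z = R = 1950 Ω
  C: Z = 1/(jωC) = -j/(ω·C) = 0 - j1.922e+05 Ω
Step 3 — Series combination: Z_total = R + C = 1950 - j1.922e+05 Ω = 1.922e+05∠-89.4° Ω.
Step 4 — Power factor: PF = cos(φ) = Re(Z)/|Z| = 1950/1.9224e+05 = 0.01014.
Step 5 — Type: Im(Z) = -1.922e+05 ⇒ leading (phase φ = -89.4°).

PF = 0.01014 (leading, φ = -89.4°)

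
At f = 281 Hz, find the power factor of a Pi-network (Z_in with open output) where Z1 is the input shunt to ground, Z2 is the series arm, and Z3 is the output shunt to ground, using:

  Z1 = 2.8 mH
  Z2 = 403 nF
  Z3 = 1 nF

Step 1 — Angular frequency: ω = 2π·f = 2π·281 = 1766 rad/s.
Step 2 — Component impedances:
  Z1: Z = jωL = j·1766·0.0028 = 0 + j4.944 Ω
  Z2: Z = 1/(jωC) = -j/(ω·C) = 0 - j1405 Ω
  Z3: Z = 1/(jωC) = -j/(ω·C) = 0 - j5.664e+05 Ω
Step 3 — With open output, the series arm Z2 and the output shunt Z3 appear in series to ground: Z2 + Z3 = 0 - j5.678e+05 Ω.
Step 4 — Parallel with input shunt Z1: Z_in = Z1 || (Z2 + Z3) = 0 + j4.944 Ω = 4.944∠90.0° Ω.
Step 5 — Power factor: PF = cos(φ) = Re(Z)/|Z| = -0/4.944 = -0.
Step 6 — Type: Im(Z) = 4.944 ⇒ lagging (phase φ = 90.0°).

PF = -0 (lagging, φ = 90.0°)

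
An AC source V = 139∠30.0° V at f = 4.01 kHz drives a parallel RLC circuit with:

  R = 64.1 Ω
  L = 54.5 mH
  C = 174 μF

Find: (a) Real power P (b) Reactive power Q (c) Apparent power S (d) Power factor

Step 1 — Angular frequency: ω = 2π·f = 2π·4010 = 2.52e+04 rad/s.
Step 2 — Component impedances:
  R: Z = R = 64.1 Ω
  L: Z = jωL = j·2.52e+04·0.0545 = 0 + j1373 Ω
  C: Z = 1/(jωC) = -j/(ω·C) = 0 - j0.2281 Ω
Step 3 — Parallel combination: 1/Z_total = 1/R + 1/L + 1/C; Z_total = 0.000812 - j0.2281 Ω = 0.2281∠-89.8° Ω.
Step 4 — Source phasor: V = 139∠30.0° V = 120.4 + j69.5 V.
Step 5 — Current: I = V / Z = -302.8 + j528.7 A = 609.3∠119.8° A.
Step 6 — Complex power: S = V·I* = 301.4 - j8.469e+04 VA.
Step 7 — Real power: P = Re(S) = 301.4 W.
Step 8 — Reactive power: Q = Im(S) = -8.469e+04 VAR.
Step 9 — Apparent power: |S| = 8.469e+04 VA.
Step 10 — Power factor: PF = P/|S| = 0.003559 (leading).

(a) P = 301.4 W  (b) Q = -8.469e+04 VAR  (c) S = 8.469e+04 VA  (d) PF = 0.003559 (leading)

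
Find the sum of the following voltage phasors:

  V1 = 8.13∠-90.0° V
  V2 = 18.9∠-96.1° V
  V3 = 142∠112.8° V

Step 1 — Convert each phasor to rectangular form:
  V1 = 8.13·(cos(-90.0°) + j·sin(-90.0°)) = 0 - j8.13 V
  V2 = 18.9·(cos(-96.1°) + j·sin(-96.1°)) = -2.008 - j18.79 V
  V3 = 142·(cos(112.8°) + j·sin(112.8°)) = -55.03 + j130.9 V
Step 2 — Sum components: V_total = -57.04 + j104 V.
Step 3 — Convert to polar: |V_total| = 118.6 V, ∠V_total = 118.7°.

V_total = 118.6∠118.7° V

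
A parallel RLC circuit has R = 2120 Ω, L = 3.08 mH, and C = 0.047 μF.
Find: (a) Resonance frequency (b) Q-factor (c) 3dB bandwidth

Step 1 — Resonance: ω₀ = 1/√(LC) = 1/√(0.00308·4.7e-08) = 8.311e+04 rad/s.
Step 2 — f₀ = ω₀/(2π) = 1.323e+04 Hz.
Step 3 — Parallel Q: Q = R/(ω₀L) = 2120/(8.311e+04·0.00308) = 8.282.
Step 4 — Bandwidth: Δω = ω₀/Q = 1.004e+04 rad/s; BW = Δω/(2π) = 1597 Hz.

(a) f₀ = 1.323e+04 Hz  (b) Q = 8.282  (c) BW = 1597 Hz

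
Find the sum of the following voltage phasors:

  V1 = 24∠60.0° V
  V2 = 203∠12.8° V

Step 1 — Convert each phasor to rectangular form:
  V1 = 24·(cos(60.0°) + j·sin(60.0°)) = 12 + j20.78 V
  V2 = 203·(cos(12.8°) + j·sin(12.8°)) = 198 + j44.97 V
Step 2 — Sum components: V_total = 210 + j65.76 V.
Step 3 — Convert to polar: |V_total| = 220 V, ∠V_total = 17.4°.

V_total = 220∠17.4° V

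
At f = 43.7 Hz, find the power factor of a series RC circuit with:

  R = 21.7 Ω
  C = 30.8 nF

Step 1 — Angular frequency: ω = 2π·f = 2π·43.7 = 274.6 rad/s.
Step 2 — Component impedances:
  R: Z = R = 21.7 Ω
  C: Z = 1/(jωC) = -j/(ω·C) = 0 - j1.182e+05 Ω
Step 3 — Series combination: Z_total = R + C = 21.7 - j1.182e+05 Ω = 1.182e+05∠-90.0° Ω.
Step 4 — Power factor: PF = cos(φ) = Re(Z)/|Z| = 21.7/1.1825e+05 = 0.0001835.
Step 5 — Type: Im(Z) = -1.182e+05 ⇒ leading (phase φ = -90.0°).

PF = 0.0001835 (leading, φ = -90.0°)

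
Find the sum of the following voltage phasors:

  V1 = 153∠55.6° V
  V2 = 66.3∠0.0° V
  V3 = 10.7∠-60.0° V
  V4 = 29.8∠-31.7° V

Step 1 — Convert each phasor to rectangular form:
  V1 = 153·(cos(55.6°) + j·sin(55.6°)) = 86.44 + j126.2 V
  V2 = 66.3·(cos(0.0°) + j·sin(0.0°)) = 66.3 V
  V3 = 10.7·(cos(-60.0°) + j·sin(-60.0°)) = 5.35 - j9.266 V
  V4 = 29.8·(cos(-31.7°) + j·sin(-31.7°)) = 25.35 - j15.66 V
Step 2 — Sum components: V_total = 183.4 + j101.3 V.
Step 3 — Convert to polar: |V_total| = 209.6 V, ∠V_total = 28.9°.

V_total = 209.6∠28.9° V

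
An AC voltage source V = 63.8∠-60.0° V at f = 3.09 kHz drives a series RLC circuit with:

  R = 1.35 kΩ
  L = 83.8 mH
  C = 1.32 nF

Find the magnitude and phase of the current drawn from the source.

Step 1 — Angular frequency: ω = 2π·f = 2π·3090 = 1.942e+04 rad/s.
Step 2 — Component impedances:
  R: Z = R = 1350 Ω
  L: Z = jωL = j·1.942e+04·0.0838 = 0 + j1627 Ω
  C: Z = 1/(jωC) = -j/(ω·C) = 0 - j3.902e+04 Ω
Step 3 — Series combination: Z_total = R + L + C = 1350 - j3.739e+04 Ω = 3.742e+04∠-87.9° Ω.
Step 4 — Source phasor: V = 63.8∠-60.0° V = 31.9 - j55.25 V.
Step 5 — Ohm's law: I = V / Z_total = (31.9 - j55.25) / (1350 - j3.739e+04) = 0.001506 + j0.0007987 A.
Step 6 — Convert to polar: |I| = 0.001705 A, ∠I = 27.9°.

I = 0.001705∠27.9° A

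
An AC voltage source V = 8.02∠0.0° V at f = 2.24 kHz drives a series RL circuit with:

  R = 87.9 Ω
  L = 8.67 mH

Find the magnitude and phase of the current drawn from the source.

Step 1 — Angular frequency: ω = 2π·f = 2π·2240 = 1.407e+04 rad/s.
Step 2 — Component impedances:
  R: Z = R = 87.9 Ω
  L: Z = jωL = j·1.407e+04·0.00867 = 0 + j122 Ω
Step 3 — Series combination: Z_total = R + L = 87.9 + j122 Ω = 150.4∠54.2° Ω.
Step 4 — Source phasor: V = 8.02∠0.0° V = 8.02 V.
Step 5 — Ohm's law: I = V / Z_total = (8.02) / (87.9 + j122) = 0.03117 - j0.04327 A.
Step 6 — Convert to polar: |I| = 0.05333 A, ∠I = -54.2°.

I = 0.05333∠-54.2° A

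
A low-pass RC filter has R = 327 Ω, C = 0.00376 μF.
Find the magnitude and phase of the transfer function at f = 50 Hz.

Step 1 — Angular frequency: ω = 2π·50 = 314.2 rad/s.
Step 2 — Transfer function: H(jω) = 1/(1 + jωRC).
Step 3 — Denominator: 1 + jωRC = 1 + j·314.2·327·3.76e-09 = 1 + j0.0003863.
Step 4 — H = 1 - j0.0003863.
Step 5 — Magnitude: |H| = 1 (-0.0 dB); phase: φ = -0.0°.

|H| = 1 (-0.0 dB), φ = -0.0°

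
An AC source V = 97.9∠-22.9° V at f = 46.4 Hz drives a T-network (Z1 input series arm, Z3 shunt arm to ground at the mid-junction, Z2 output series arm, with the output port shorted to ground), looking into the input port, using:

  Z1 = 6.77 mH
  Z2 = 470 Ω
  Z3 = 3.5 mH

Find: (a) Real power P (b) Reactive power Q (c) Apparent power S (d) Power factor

Step 1 — Angular frequency: ω = 2π·f = 2π·46.4 = 291.5 rad/s.
Step 2 — Component impedances:
  Z1: Z = jωL = j·291.5·0.00677 = 0 + j1.974 Ω
  Z2: Z = R = 470 Ω
  Z3: Z = jωL = j·291.5·0.0035 = 0 + j1.02 Ω
Step 3 — With the output port shorted to ground, the output series arm Z2 runs from the junction to ground; the shunt arm Z3 also runs from the junction to ground. They appear in parallel: Z3 || Z2 = 0.002215 + j1.02 Ω.
Step 4 — Series with input arm Z1: Z_in = Z1 + (Z3 || Z2) = 0.002215 + j2.994 Ω = 2.994∠90.0° Ω.
Step 5 — Source phasor: V = 97.9∠-22.9° V = 90.18 - j38.1 V.
Step 6 — Current: I = V / Z = -12.7 - j30.13 A = 32.7∠-112.9° A.
Step 7 — Complex power: S = V·I* = 2.368 + j3201 VA.
Step 8 — Real power: P = Re(S) = 2.368 W.
Step 9 — Reactive power: Q = Im(S) = 3201 VAR.
Step 10 — Apparent power: |S| = 3201 VA.
Step 11 — Power factor: PF = P/|S| = 0.0007399 (lagging).

(a) P = 2.368 W  (b) Q = 3201 VAR  (c) S = 3201 VA  (d) PF = 0.0007399 (lagging)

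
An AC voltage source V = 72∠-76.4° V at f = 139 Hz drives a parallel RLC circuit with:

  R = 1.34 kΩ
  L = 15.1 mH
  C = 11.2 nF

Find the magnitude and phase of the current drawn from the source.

Step 1 — Angular frequency: ω = 2π·f = 2π·139 = 873.4 rad/s.
Step 2 — Component impedances:
  R: Z = R = 1340 Ω
  L: Z = jωL = j·873.4·0.0151 = 0 + j13.19 Ω
  C: Z = 1/(jωC) = -j/(ω·C) = 0 - j1.022e+05 Ω
Step 3 — Parallel combination: 1/Z_total = 1/R + 1/L + 1/C; Z_total = 0.1298 + j13.19 Ω = 13.19∠89.4° Ω.
Step 4 — Source phasor: V = 72∠-76.4° V = 16.93 - j69.98 V.
Step 5 — Ohm's law: I = V / Z_total = (16.93 - j69.98) / (0.1298 + j13.19) = -5.293 - j1.336 A.
Step 6 — Convert to polar: |I| = 5.459 A, ∠I = -165.8°.

I = 5.459∠-165.8° A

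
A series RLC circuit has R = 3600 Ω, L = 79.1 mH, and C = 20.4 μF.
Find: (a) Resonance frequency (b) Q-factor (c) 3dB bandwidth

Step 1 — Resonance condition Im(Z)=0 gives ω₀ = 1/√(LC).
Step 2 — ω₀ = 1/√(0.0791·2.04e-05) = 787.2 rad/s.
Step 3 — f₀ = ω₀/(2π) = 125.3 Hz.
Step 4 — Series Q: Q = ω₀L/R = 787.2·0.0791/3600 = 0.0173.
Step 5 — 3dB bandwidth: Δω = ω₀/Q = 4.551e+04 rad/s; BW = Δω/(2π) = 7243 Hz.

(a) f₀ = 125.3 Hz  (b) Q = 0.0173  (c) BW = 7243 Hz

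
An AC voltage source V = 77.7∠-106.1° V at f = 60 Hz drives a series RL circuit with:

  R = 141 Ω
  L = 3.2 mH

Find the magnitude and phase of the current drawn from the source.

Step 1 — Angular frequency: ω = 2π·f = 2π·60 = 377 rad/s.
Step 2 — Component impedances:
  R: Z = R = 141 Ω
  L: Z = jωL = j·377·0.0032 = 0 + j1.206 Ω
Step 3 — Series combination: Z_total = R + L = 141 + j1.206 Ω = 141∠0.5° Ω.
Step 4 — Source phasor: V = 77.7∠-106.1° V = -21.55 - j74.65 V.
Step 5 — Ohm's law: I = V / Z_total = (-21.55 - j74.65) / (141 + j1.206) = -0.1573 - j0.5281 A.
Step 6 — Convert to polar: |I| = 0.551 A, ∠I = -106.6°.

I = 0.551∠-106.6° A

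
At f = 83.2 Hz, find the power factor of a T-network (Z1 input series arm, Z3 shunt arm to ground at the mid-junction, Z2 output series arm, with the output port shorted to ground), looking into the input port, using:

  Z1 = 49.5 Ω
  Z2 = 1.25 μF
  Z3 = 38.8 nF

Step 1 — Angular frequency: ω = 2π·f = 2π·83.2 = 522.8 rad/s.
Step 2 — Component impedances:
  Z1: Z = R = 49.5 Ω
  Z2: Z = 1/(jωC) = -j/(ω·C) = 0 - j1530 Ω
  Z3: Z = 1/(jωC) = -j/(ω·C) = 0 - j4.93e+04 Ω
Step 3 — With the output port shorted to ground, the output series arm Z2 runs from the junction to ground; the shunt arm Z3 also runs from the junction to ground. They appear in parallel: Z3 || Z2 = 0 - j1484 Ω.
Step 4 — Series with input arm Z1: Z_in = Z1 + (Z3 || Z2) = 49.5 - j1484 Ω = 1485∠-88.1° Ω.
Step 5 — Power factor: PF = cos(φ) = Re(Z)/|Z| = 49.5/1485 = 0.03333.
Step 6 — Type: Im(Z) = -1484 ⇒ leading (phase φ = -88.1°).

PF = 0.03333 (leading, φ = -88.1°)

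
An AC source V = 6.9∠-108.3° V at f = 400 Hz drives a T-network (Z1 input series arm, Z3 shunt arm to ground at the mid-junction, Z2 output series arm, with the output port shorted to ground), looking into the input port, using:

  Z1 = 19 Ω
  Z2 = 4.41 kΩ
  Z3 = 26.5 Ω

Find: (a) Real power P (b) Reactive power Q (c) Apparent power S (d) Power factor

Step 1 — Angular frequency: ω = 2π·f = 2π·400 = 2513 rad/s.
Step 2 — Component impedances:
  Z1: Z = R = 19 Ω
  Z2: Z = R = 4410 Ω
  Z3: Z = R = 26.5 Ω
Step 3 — With the output port shorted to ground, the output series arm Z2 runs from the junction to ground; the shunt arm Z3 also runs from the junction to ground. They appear in parallel: Z3 || Z2 = 26.34 Ω.
Step 4 — Series with input arm Z1: Z_in = Z1 + (Z3 || Z2) = 45.34 Ω = 45.34∠0.0° Ω.
Step 5 — Source phasor: V = 6.9∠-108.3° V = -2.167 - j6.551 V.
Step 6 — Current: I = V / Z = -0.04778 - j0.1445 A = 0.1522∠-108.3° A.
Step 7 — Complex power: S = V·I* = 1.05 VA.
Step 8 — Real power: P = Re(S) = 1.05 W.
Step 9 — Reactive power: Q = Im(S) = 0 VAR.
Step 10 — Apparent power: |S| = 1.05 VA.
Step 11 — Power factor: PF = P/|S| = 1 (unity).

(a) P = 1.05 W  (b) Q = 0 VAR  (c) S = 1.05 VA  (d) PF = 1 (unity)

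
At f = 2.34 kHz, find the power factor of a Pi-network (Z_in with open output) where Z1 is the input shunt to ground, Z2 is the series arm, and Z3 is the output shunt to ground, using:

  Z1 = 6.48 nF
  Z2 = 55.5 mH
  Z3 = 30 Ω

Step 1 — Angular frequency: ω = 2π·f = 2π·2340 = 1.47e+04 rad/s.
Step 2 — Component impedances:
  Z1: Z = 1/(jωC) = -j/(ω·C) = 0 - j1.05e+04 Ω
  Z2: Z = jωL = j·1.47e+04·0.0555 = 0 + j816 Ω
  Z3: Z = R = 30 Ω
Step 3 — With open output, the series arm Z2 and the output shunt Z3 appear in series to ground: Z2 + Z3 = 30 + j816 Ω.
Step 4 — Parallel with input shunt Z1: Z_in = Z1 || (Z2 + Z3) = 35.27 + j884.7 Ω = 885.4∠87.7° Ω.
Step 5 — Power factor: PF = cos(φ) = Re(Z)/|Z| = 35.27/885.4 = 0.03984.
Step 6 — Type: Im(Z) = 884.7 ⇒ lagging (phase φ = 87.7°).

PF = 0.03984 (lagging, φ = 87.7°)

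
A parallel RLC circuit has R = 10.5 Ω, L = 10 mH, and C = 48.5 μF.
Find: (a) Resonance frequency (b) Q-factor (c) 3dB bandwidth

Step 1 — Resonance: ω₀ = 1/√(LC) = 1/√(0.01·4.85e-05) = 1436 rad/s.
Step 2 — f₀ = ω₀/(2π) = 228.5 Hz.
Step 3 — Parallel Q: Q = R/(ω₀L) = 10.5/(1436·0.01) = 0.7312.
Step 4 — Bandwidth: Δω = ω₀/Q = 1964 rad/s; BW = Δω/(2π) = 312.5 Hz.

(a) f₀ = 228.5 Hz  (b) Q = 0.7312  (c) BW = 312.5 Hz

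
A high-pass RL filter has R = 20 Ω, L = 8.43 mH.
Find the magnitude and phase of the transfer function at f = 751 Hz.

Step 1 — Angular frequency: ω = 2π·751 = 4719 rad/s.
Step 2 — Transfer function: H(jω) = jωL/(R + jωL).
Step 3 — Numerator jωL = j·39.78; denominator R + jωL = 20 + j39.78.
Step 4 — H = 0.7982 + j0.4013.
Step 5 — Magnitude: |H| = 0.8934 (-1.0 dB); phase: φ = 26.7°.

|H| = 0.8934 (-1.0 dB), φ = 26.7°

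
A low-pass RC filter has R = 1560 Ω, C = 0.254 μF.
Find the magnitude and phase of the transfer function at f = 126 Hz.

Step 1 — Angular frequency: ω = 2π·126 = 791.7 rad/s.
Step 2 — Transfer function: H(jω) = 1/(1 + jωRC).
Step 3 — Denominator: 1 + jωRC = 1 + j·791.7·1560·2.54e-07 = 1 + j0.3137.
Step 4 — H = 0.9104 - j0.2856.
Step 5 — Magnitude: |H| = 0.9542 (-0.4 dB); phase: φ = -17.4°.

|H| = 0.9542 (-0.4 dB), φ = -17.4°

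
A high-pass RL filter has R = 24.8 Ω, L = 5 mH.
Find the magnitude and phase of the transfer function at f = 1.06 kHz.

Step 1 — Angular frequency: ω = 2π·1060 = 6660 rad/s.
Step 2 — Transfer function: H(jω) = jωL/(R + jωL).
Step 3 — Numerator jωL = j·33.3; denominator R + jωL = 24.8 + j33.3.
Step 4 — H = 0.6432 + j0.479.
Step 5 — Magnitude: |H| = 0.802 (-1.9 dB); phase: φ = 36.7°.

|H| = 0.802 (-1.9 dB), φ = 36.7°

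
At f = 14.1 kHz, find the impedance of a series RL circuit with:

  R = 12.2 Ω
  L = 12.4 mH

Step 1 — Angular frequency: ω = 2π·f = 2π·1.41e+04 = 8.859e+04 rad/s.
Step 2 — Component impedances:
  R: Z = R = 12.2 Ω
  L: Z = jωL = j·8.859e+04·0.0124 = 0 + j1099 Ω
Step 3 — Series combination: Z_total = R + L = 12.2 + j1099 Ω = 1099∠89.4° Ω.

Z = 12.2 + j1099 Ω = 1099∠89.4° Ω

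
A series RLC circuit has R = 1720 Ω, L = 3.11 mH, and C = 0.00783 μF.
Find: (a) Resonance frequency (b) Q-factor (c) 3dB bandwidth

Step 1 — Resonance: ω₀ = 1/√(LC) = 1/√(0.00311·7.83e-09) = 2.026e+05 rad/s.
Step 2 — f₀ = ω₀/(2π) = 3.225e+04 Hz.
Step 3 — Series Q: Q = ω₀L/R = 2.026e+05·0.00311/1720 = 0.3664.
Step 4 — Bandwidth: Δω = ω₀/Q = 5.531e+05 rad/s; BW = Δω/(2π) = 8.802e+04 Hz.

(a) f₀ = 3.225e+04 Hz  (b) Q = 0.3664  (c) BW = 8.802e+04 Hz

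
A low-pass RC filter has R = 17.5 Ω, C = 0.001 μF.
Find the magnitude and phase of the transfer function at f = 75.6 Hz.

Step 1 — Angular frequency: ω = 2π·75.6 = 475 rad/s.
Step 2 — Transfer function: H(jω) = 1/(1 + jωRC).
Step 3 — Denominator: 1 + jωRC = 1 + j·475·17.5·1e-09 = 1 + j8.313e-06.
Step 4 — H = 1 - j8.313e-06.
Step 5 — Magnitude: |H| = 1 (-0.0 dB); phase: φ = -0.0°.

|H| = 1 (-0.0 dB), φ = -0.0°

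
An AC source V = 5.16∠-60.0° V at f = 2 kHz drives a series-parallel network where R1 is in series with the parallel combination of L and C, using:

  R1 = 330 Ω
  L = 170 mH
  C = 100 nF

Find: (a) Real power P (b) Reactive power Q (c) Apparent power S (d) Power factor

Step 1 — Angular frequency: ω = 2π·f = 2π·2000 = 1.257e+04 rad/s.
Step 2 — Component impedances:
  R1: Z = R = 330 Ω
  L: Z = jωL = j·1.257e+04·0.17 = 0 + j2136 Ω
  C: Z = 1/(jωC) = -j/(ω·C) = 0 - j795.8 Ω
Step 3 — Parallel branch: L || C = 1/(1/L + 1/C) = 0 - j1268 Ω.
Step 4 — Series with R1: Z_total = R1 + (L || C) = 330 - j1268 Ω = 1310∠-75.4° Ω.
Step 5 — Source phasor: V = 5.16∠-60.0° V = 2.58 - j4.469 V.
Step 6 — Current: I = V / Z = 0.003796 + j0.001047 A = 0.003938∠15.4° A.
Step 7 — Complex power: S = V·I* = 0.005117 - j0.01966 VA.
Step 8 — Real power: P = Re(S) = 0.005117 W.
Step 9 — Reactive power: Q = Im(S) = -0.01966 VAR.
Step 10 — Apparent power: |S| = 0.02032 VA.
Step 11 — Power factor: PF = P/|S| = 0.2518 (leading).

(a) P = 0.005117 W  (b) Q = -0.01966 VAR  (c) S = 0.02032 VA  (d) PF = 0.2518 (leading)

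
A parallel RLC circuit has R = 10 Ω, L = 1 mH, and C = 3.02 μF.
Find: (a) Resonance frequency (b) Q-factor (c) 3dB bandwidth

Step 1 — Resonance: ω₀ = 1/√(LC) = 1/√(0.001·3.02e-06) = 1.82e+04 rad/s.
Step 2 — f₀ = ω₀/(2π) = 2896 Hz.
Step 3 — Parallel Q: Q = R/(ω₀L) = 10/(1.82e+04·0.001) = 0.5495.
Step 4 — Bandwidth: Δω = ω₀/Q = 3.311e+04 rad/s; BW = Δω/(2π) = 5270 Hz.

(a) f₀ = 2896 Hz  (b) Q = 0.5495  (c) BW = 5270 Hz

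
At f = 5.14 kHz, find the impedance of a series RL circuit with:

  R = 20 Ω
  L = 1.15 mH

Step 1 — Angular frequency: ω = 2π·f = 2π·5140 = 3.23e+04 rad/s.
Step 2 — Component impedances:
  R: Z = R = 20 Ω
  L: Z = jωL = j·3.23e+04·0.00115 = 0 + j37.14 Ω
Step 3 — Series combination: Z_total = R + L = 20 + j37.14 Ω = 42.18∠61.7° Ω.

Z = 20 + j37.14 Ω = 42.18∠61.7° Ω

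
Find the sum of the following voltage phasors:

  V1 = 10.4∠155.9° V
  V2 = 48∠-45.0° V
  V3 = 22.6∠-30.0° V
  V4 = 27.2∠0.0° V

Step 1 — Convert each phasor to rectangular form:
  V1 = 10.4·(cos(155.9°) + j·sin(155.9°)) = -9.493 + j4.247 V
  V2 = 48·(cos(-45.0°) + j·sin(-45.0°)) = 33.94 - j33.94 V
  V3 = 22.6·(cos(-30.0°) + j·sin(-30.0°)) = 19.57 - j11.3 V
  V4 = 27.2·(cos(0.0°) + j·sin(0.0°)) = 27.2 V
Step 2 — Sum components: V_total = 71.22 - j40.99 V.
Step 3 — Convert to polar: |V_total| = 82.18 V, ∠V_total = -29.9°.

V_total = 82.18∠-29.9° V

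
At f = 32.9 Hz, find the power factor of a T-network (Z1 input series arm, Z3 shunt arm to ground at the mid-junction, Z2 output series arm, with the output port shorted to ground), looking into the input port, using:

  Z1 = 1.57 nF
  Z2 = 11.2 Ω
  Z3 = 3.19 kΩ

Step 1 — Angular frequency: ω = 2π·f = 2π·32.9 = 206.7 rad/s.
Step 2 — Component impedances:
  Z1: Z = 1/(jωC) = -j/(ω·C) = 0 - j3.081e+06 Ω
  Z2: Z = R = 11.2 Ω
  Z3: Z = R = 3190 Ω
Step 3 — With the output port shorted to ground, the output series arm Z2 runs from the junction to ground; the shunt arm Z3 also runs from the junction to ground. They appear in parallel: Z3 || Z2 = 11.16 Ω.
Step 4 — Series with input arm Z1: Z_in = Z1 + (Z3 || Z2) = 11.16 - j3.081e+06 Ω = 3.081e+06∠-90.0° Ω.
Step 5 — Power factor: PF = cos(φ) = Re(Z)/|Z| = 11.16/3.081e+06 = 3.622e-06.
Step 6 — Type: Im(Z) = -3.081e+06 ⇒ leading (phase φ = -90.0°).

PF = 3.622e-06 (leading, φ = -90.0°)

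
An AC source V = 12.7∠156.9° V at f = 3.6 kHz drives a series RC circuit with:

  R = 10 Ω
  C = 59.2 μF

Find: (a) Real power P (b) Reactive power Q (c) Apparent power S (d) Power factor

Step 1 — Angular frequency: ω = 2π·f = 2π·3600 = 2.262e+04 rad/s.
Step 2 — Component impedances:
  R: Z = R = 10 Ω
  C: Z = 1/(jωC) = -j/(ω·C) = 0 - j0.7468 Ω
Step 3 — Series combination: Z_total = R + C = 10 - j0.7468 Ω = 10.03∠-4.3° Ω.
Step 4 — Source phasor: V = 12.7∠156.9° V = -11.68 + j4.983 V.
Step 5 — Current: I = V / Z = -1.199 + j0.4088 A = 1.266∠161.2° A.
Step 6 — Complex power: S = V·I* = 16.04 - j1.198 VA.
Step 7 — Real power: P = Re(S) = 16.04 W.
Step 8 — Reactive power: Q = Im(S) = -1.198 VAR.
Step 9 — Apparent power: |S| = 16.08 VA.
Step 10 — Power factor: PF = P/|S| = 0.9972 (leading).

(a) P = 16.04 W  (b) Q = -1.198 VAR  (c) S = 16.08 VA  (d) PF = 0.9972 (leading)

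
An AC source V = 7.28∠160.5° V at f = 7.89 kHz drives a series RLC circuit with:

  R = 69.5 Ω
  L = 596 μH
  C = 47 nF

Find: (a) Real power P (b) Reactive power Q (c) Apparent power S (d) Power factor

Step 1 — Angular frequency: ω = 2π·f = 2π·7890 = 4.957e+04 rad/s.
Step 2 — Component impedances:
  R: Z = R = 69.5 Ω
  L: Z = jωL = j·4.957e+04·0.000596 = 0 + j29.55 Ω
  C: Z = 1/(jωC) = -j/(ω·C) = 0 - j429.2 Ω
Step 3 — Series combination: Z_total = R + L + C = 69.5 - j399.6 Ω = 405.6∠-80.1° Ω.
Step 4 — Source phasor: V = 7.28∠160.5° V = -6.862 + j2.43 V.
Step 5 — Current: I = V / Z = -0.008801 - j0.01564 A = 0.01795∠-119.4° A.
Step 6 — Complex power: S = V·I* = 0.02239 - j0.1287 VA.
Step 7 — Real power: P = Re(S) = 0.02239 W.
Step 8 — Reactive power: Q = Im(S) = -0.1287 VAR.
Step 9 — Apparent power: |S| = 0.1307 VA.
Step 10 — Power factor: PF = P/|S| = 0.1713 (leading).

(a) P = 0.02239 W  (b) Q = -0.1287 VAR  (c) S = 0.1307 VA  (d) PF = 0.1713 (leading)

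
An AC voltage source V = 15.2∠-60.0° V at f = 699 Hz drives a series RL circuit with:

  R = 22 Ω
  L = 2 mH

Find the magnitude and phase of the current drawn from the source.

Step 1 — Angular frequency: ω = 2π·f = 2π·699 = 4392 rad/s.
Step 2 — Component impedances:
  R: Z = R = 22 Ω
  L: Z = jωL = j·4392·0.002 = 0 + j8.784 Ω
Step 3 — Series combination: Z_total = R + L = 22 + j8.784 Ω = 23.69∠21.8° Ω.
Step 4 — Source phasor: V = 15.2∠-60.0° V = 7.6 - j13.16 V.
Step 5 — Ohm's law: I = V / Z_total = (7.6 - j13.16) / (22 + j8.784) = 0.0919 - j0.635 A.
Step 6 — Convert to polar: |I| = 0.6417 A, ∠I = -81.8°.

I = 0.6417∠-81.8° A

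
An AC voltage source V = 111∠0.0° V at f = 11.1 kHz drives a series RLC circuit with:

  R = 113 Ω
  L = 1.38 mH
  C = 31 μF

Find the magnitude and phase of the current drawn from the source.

Step 1 — Angular frequency: ω = 2π·f = 2π·1.11e+04 = 6.974e+04 rad/s.
Step 2 — Component impedances:
  R: Z = R = 113 Ω
  L: Z = jωL = j·6.974e+04·0.00138 = 0 + j96.25 Ω
  C: Z = 1/(jωC) = -j/(ω·C) = 0 - j0.4625 Ω
Step 3 — Series combination: Z_total = R + L + C = 113 + j95.78 Ω = 148.1∠40.3° Ω.
Step 4 — Source phasor: V = 111∠0.0° V = 111 V.
Step 5 — Ohm's law: I = V / Z_total = (111) / (113 + j95.78) = 0.5716 - j0.4845 A.
Step 6 — Convert to polar: |I| = 0.7493 A, ∠I = -40.3°.

I = 0.7493∠-40.3° A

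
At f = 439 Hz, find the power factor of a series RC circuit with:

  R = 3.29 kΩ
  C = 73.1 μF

Step 1 — Angular frequency: ω = 2π·f = 2π·439 = 2758 rad/s.
Step 2 — Component impedances:
  R: Z = R = 3290 Ω
  C: Z = 1/(jωC) = -j/(ω·C) = 0 - j4.96 Ω
Step 3 — Series combination: Z_total = R + C = 3290 - j4.96 Ω = 3290∠-0.1° Ω.
Step 4 — Power factor: PF = cos(φ) = Re(Z)/|Z| = 3290/3290 = 1.
Step 5 — Type: Im(Z) = -4.96 ⇒ leading (phase φ = -0.1°).

PF = 1 (leading, φ = -0.1°)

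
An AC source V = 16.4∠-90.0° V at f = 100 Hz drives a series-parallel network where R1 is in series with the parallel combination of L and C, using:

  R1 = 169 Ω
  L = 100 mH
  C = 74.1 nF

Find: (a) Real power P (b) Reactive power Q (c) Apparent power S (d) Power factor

Step 1 — Angular frequency: ω = 2π·f = 2π·100 = 628.3 rad/s.
Step 2 — Component impedances:
  R1: Z = R = 169 Ω
  L: Z = jωL = j·628.3·0.1 = 0 + j62.83 Ω
  C: Z = 1/(jωC) = -j/(ω·C) = 0 - j2.148e+04 Ω
Step 3 — Parallel branch: L || C = 1/(1/L + 1/C) = 0 + j63.02 Ω.
Step 4 — Series with R1: Z_total = R1 + (L || C) = 169 + j63.02 Ω = 180.4∠20.4° Ω.
Step 5 — Source phasor: V = 16.4∠-90.0° V = 0 - j16.4 V.
Step 6 — Current: I = V / Z = -0.03177 - j0.0852 A = 0.09093∠-110.4° A.
Step 7 — Complex power: S = V·I* = 1.397 + j0.521 VA.
Step 8 — Real power: P = Re(S) = 1.397 W.
Step 9 — Reactive power: Q = Im(S) = 0.521 VAR.
Step 10 — Apparent power: |S| = 1.491 VA.
Step 11 — Power factor: PF = P/|S| = 0.937 (lagging).

(a) P = 1.397 W  (b) Q = 0.521 VAR  (c) S = 1.491 VA  (d) PF = 0.937 (lagging)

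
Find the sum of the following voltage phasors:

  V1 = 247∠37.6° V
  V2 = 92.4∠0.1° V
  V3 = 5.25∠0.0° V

Step 1 — Convert each phasor to rectangular form:
  V1 = 247·(cos(37.6°) + j·sin(37.6°)) = 195.7 + j150.7 V
  V2 = 92.4·(cos(0.1°) + j·sin(0.1°)) = 92.4 + j0.1613 V
  V3 = 5.25·(cos(0.0°) + j·sin(0.0°)) = 5.25 V
Step 2 — Sum components: V_total = 293.3 + j150.9 V.
Step 3 — Convert to polar: |V_total| = 329.9 V, ∠V_total = 27.2°.

V_total = 329.9∠27.2° V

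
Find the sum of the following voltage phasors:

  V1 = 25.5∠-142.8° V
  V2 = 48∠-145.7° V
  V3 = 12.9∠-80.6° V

Step 1 — Convert each phasor to rectangular form:
  V1 = 25.5·(cos(-142.8°) + j·sin(-142.8°)) = -20.31 - j15.42 V
  V2 = 48·(cos(-145.7°) + j·sin(-145.7°)) = -39.65 - j27.05 V
  V3 = 12.9·(cos(-80.6°) + j·sin(-80.6°)) = 2.107 - j12.73 V
Step 2 — Sum components: V_total = -57.86 - j55.19 V.
Step 3 — Convert to polar: |V_total| = 79.96 V, ∠V_total = -136.3°.

V_total = 79.96∠-136.3° V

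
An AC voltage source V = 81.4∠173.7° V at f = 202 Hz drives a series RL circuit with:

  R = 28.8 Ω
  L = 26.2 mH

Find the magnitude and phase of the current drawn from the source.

Step 1 — Angular frequency: ω = 2π·f = 2π·202 = 1269 rad/s.
Step 2 — Component impedances:
  R: Z = R = 28.8 Ω
  L: Z = jωL = j·1269·0.0262 = 0 + j33.25 Ω
Step 3 — Series combination: Z_total = R + L = 28.8 + j33.25 Ω = 43.99∠49.1° Ω.
Step 4 — Source phasor: V = 81.4∠173.7° V = -80.91 + j8.932 V.
Step 5 — Ohm's law: I = V / Z_total = (-80.91 + j8.932) / (28.8 + j33.25) = -1.051 + j1.523 A.
Step 6 — Convert to polar: |I| = 1.85 A, ∠I = 124.6°.

I = 1.85∠124.6° A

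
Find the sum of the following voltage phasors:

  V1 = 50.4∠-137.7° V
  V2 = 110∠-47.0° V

Step 1 — Convert each phasor to rectangular form:
  V1 = 50.4·(cos(-137.7°) + j·sin(-137.7°)) = -37.28 - j33.92 V
  V2 = 110·(cos(-47.0°) + j·sin(-47.0°)) = 75.02 - j80.45 V
Step 2 — Sum components: V_total = 37.74 - j114.4 V.
Step 3 — Convert to polar: |V_total| = 120.4 V, ∠V_total = -71.7°.

V_total = 120.4∠-71.7° V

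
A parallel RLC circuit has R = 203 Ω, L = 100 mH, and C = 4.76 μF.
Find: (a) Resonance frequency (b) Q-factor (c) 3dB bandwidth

Step 1 — Resonance: ω₀ = 1/√(LC) = 1/√(0.1·4.76e-06) = 1449 rad/s.
Step 2 — f₀ = ω₀/(2π) = 230.7 Hz.
Step 3 — Parallel Q: Q = R/(ω₀L) = 203/(1449·0.1) = 1.401.
Step 4 — Bandwidth: Δω = ω₀/Q = 1035 rad/s; BW = Δω/(2π) = 164.7 Hz.

(a) f₀ = 230.7 Hz  (b) Q = 1.401  (c) BW = 164.7 Hz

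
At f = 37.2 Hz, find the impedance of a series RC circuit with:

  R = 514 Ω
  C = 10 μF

Step 1 — Angular frequency: ω = 2π·f = 2π·37.2 = 233.7 rad/s.
Step 2 — Component impedances:
  R: Z = R = 514 Ω
  C: Z = 1/(jωC) = -j/(ω·C) = 0 - j427.8 Ω
Step 3 — Series combination: Z_total = R + C = 514 - j427.8 Ω = 668.8∠-39.8° Ω.

Z = 514 - j427.8 Ω = 668.8∠-39.8° Ω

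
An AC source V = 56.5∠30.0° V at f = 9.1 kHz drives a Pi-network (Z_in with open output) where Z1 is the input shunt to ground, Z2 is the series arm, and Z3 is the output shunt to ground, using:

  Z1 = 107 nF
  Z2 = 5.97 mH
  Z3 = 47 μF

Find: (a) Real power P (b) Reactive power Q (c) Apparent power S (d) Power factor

Step 1 — Angular frequency: ω = 2π·f = 2π·9100 = 5.718e+04 rad/s.
Step 2 — Component impedances:
  Z1: Z = 1/(jωC) = -j/(ω·C) = 0 - j163.5 Ω
  Z2: Z = jωL = j·5.718e+04·0.00597 = 0 + j341.3 Ω
  Z3: Z = 1/(jωC) = -j/(ω·C) = 0 - j0.3721 Ω
Step 3 — With open output, the series arm Z2 and the output shunt Z3 appear in series to ground: Z2 + Z3 = 0 + j341 Ω.
Step 4 — Parallel with input shunt Z1: Z_in = Z1 || (Z2 + Z3) = 0 - j314 Ω = 314∠-90.0° Ω.
Step 5 — Source phasor: V = 56.5∠30.0° V = 48.93 + j28.25 V.
Step 6 — Current: I = V / Z = -0.08998 + j0.1559 A = 0.18∠120.0° A.
Step 7 — Complex power: S = V·I* = 0 - j10.17 VA.
Step 8 — Real power: P = Re(S) = 0 W.
Step 9 — Reactive power: Q = Im(S) = -10.17 VAR.
Step 10 — Apparent power: |S| = 10.17 VA.
Step 11 — Power factor: PF = P/|S| = 0 (leading).

(a) P = 0 W  (b) Q = -10.17 VAR  (c) S = 10.17 VA  (d) PF = 0 (leading)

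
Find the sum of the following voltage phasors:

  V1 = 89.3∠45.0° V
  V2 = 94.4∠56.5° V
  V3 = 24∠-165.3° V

Step 1 — Convert each phasor to rectangular form:
  V1 = 89.3·(cos(45.0°) + j·sin(45.0°)) = 63.14 + j63.14 V
  V2 = 94.4·(cos(56.5°) + j·sin(56.5°)) = 52.1 + j78.72 V
  V3 = 24·(cos(-165.3°) + j·sin(-165.3°)) = -23.21 - j6.09 V
Step 2 — Sum components: V_total = 92.03 + j135.8 V.
Step 3 — Convert to polar: |V_total| = 164 V, ∠V_total = 55.9°.

V_total = 164∠55.9° V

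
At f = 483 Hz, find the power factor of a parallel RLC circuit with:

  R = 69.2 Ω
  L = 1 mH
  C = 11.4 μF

Step 1 — Angular frequency: ω = 2π·f = 2π·483 = 3035 rad/s.
Step 2 — Component impedances:
  R: Z = R = 69.2 Ω
  L: Z = jωL = j·3035·0.001 = 0 + j3.035 Ω
  C: Z = 1/(jωC) = -j/(ω·C) = 0 - j28.9 Ω
Step 3 — Parallel combination: 1/Z_total = 1/R + 1/L + 1/C; Z_total = 0.1657 + j3.383 Ω = 3.387∠87.2° Ω.
Step 4 — Power factor: PF = cos(φ) = Re(Z)/|Z| = 0.16575/3.3867 = 0.04894.
Step 5 — Type: Im(Z) = 3.383 ⇒ lagging (phase φ = 87.2°).

PF = 0.04894 (lagging, φ = 87.2°)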